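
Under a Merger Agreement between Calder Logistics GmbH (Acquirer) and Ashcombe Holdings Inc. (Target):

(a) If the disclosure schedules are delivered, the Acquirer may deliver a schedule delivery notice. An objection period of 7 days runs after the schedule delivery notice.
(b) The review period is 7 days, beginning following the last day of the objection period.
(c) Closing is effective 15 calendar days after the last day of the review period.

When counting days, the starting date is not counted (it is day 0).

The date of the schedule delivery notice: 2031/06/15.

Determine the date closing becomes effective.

The last day of the objection period: 7 calendar days after 2031/06/15 is 2031/06/22.
The last day of the review period: 2031/06/22 + 7 days = 2031/06/29.
The date closing becomes effective: 15 calendar days after 2031/06/29 is 2031/07/14.

2031/07/14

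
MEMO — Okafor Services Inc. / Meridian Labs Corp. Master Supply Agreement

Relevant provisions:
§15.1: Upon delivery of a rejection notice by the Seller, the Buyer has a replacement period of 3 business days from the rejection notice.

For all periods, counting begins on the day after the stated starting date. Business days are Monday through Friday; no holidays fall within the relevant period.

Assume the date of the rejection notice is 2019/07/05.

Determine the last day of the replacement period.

The last day of the replacement period: 3 business days after Friday, 2019/07/05, skipping weekends — Jul 8, Jul 9, Jul 10 — lands on Wednesday, 2019/07/10.

2019/07/10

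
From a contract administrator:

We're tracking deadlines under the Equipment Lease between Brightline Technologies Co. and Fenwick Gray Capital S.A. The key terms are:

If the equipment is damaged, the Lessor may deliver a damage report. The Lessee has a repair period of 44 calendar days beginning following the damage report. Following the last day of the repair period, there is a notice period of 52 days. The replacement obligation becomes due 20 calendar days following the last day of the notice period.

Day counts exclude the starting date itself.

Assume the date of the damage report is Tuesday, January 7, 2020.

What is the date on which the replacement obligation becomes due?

May 2, 2020

The last day of the repair period: 44 calendar days after January 7, 2020 is February 20, 2020.
The last day of the notice period: 52 calendar days after February 20, 2020 is April 12, 2020.
The date on which the replacement obligation becomes due: April 12, 2020 + 20 days = May 2, 2020.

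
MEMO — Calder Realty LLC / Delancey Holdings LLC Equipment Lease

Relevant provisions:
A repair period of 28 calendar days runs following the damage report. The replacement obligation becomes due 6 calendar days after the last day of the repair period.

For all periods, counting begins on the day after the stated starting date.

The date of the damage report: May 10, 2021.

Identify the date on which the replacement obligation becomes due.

Adding 28 calendar days to May 10, 2021 gives Jun 7, 2021, which is the last day of the repair period.
The date on which the replacement obligation becomes due: 6 calendar days after Jun 7, 2021 is Jun 13, 2021.

Jun 13, 2021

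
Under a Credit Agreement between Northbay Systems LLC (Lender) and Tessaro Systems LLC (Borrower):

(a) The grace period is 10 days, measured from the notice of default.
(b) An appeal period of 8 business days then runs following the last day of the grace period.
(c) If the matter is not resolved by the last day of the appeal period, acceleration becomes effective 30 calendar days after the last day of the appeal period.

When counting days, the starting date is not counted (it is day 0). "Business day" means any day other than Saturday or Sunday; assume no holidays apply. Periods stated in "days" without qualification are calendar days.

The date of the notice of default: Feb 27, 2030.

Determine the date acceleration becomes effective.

Apr 19, 2030

Adding 10 calendar days to Feb 27, 2030 gives Mar 9, 2030, which is the last day of the grace period.
The last day of the appeal period: 8 business days after Saturday, Mar 9, 2030, skipping weekends — Mar 11, Mar 12, Mar 13, Mar 14, Mar 15, Mar 18, Mar 19, Mar 20 — lands on Wednesday, Mar 20, 2030.
The date acceleration becomes effective: Mar 20, 2030 + 30 days = Apr 19, 2030.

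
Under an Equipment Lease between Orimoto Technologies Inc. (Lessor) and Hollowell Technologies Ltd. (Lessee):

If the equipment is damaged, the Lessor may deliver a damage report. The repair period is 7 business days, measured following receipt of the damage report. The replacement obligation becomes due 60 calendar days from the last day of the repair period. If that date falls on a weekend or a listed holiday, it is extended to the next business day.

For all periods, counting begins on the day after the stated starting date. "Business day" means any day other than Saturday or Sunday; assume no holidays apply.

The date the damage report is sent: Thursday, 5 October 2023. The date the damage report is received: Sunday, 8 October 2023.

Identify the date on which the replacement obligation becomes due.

18 December 2023

The last day of the repair period: counting 7 business days from Sunday, 8 October 2023 (Oct 9, Oct 10, Oct 11, Oct 12, Oct 13, Oct 16, Oct 17, skipping weekends) reaches Tuesday, 17 October 2023.
The date on which the replacement obligation becomes due: 60 calendar days after 17 October 2023 is 16 December 2023. That falls on a Saturday, so it rolls to the next business day, Monday, 18 December 2023.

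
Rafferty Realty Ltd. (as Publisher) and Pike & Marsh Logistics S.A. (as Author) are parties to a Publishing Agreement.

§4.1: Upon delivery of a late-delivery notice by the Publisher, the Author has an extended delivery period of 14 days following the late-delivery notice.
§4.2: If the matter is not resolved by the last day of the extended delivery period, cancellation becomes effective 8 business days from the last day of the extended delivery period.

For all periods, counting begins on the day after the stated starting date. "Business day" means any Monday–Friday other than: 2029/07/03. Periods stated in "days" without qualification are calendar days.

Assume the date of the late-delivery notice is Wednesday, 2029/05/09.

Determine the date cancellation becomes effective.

The last day of the extended delivery period: 2029/05/09 + 14 days = 2029/05/23.
The date cancellation becomes effective: counting 8 business days from Wednesday, 2029/05/23 (May 24, May 25, May 28, May 29, May 30, May 31, Jun 1, Jun 4, skipping weekends) reaches Monday, 2029/06/04.

2029/06/04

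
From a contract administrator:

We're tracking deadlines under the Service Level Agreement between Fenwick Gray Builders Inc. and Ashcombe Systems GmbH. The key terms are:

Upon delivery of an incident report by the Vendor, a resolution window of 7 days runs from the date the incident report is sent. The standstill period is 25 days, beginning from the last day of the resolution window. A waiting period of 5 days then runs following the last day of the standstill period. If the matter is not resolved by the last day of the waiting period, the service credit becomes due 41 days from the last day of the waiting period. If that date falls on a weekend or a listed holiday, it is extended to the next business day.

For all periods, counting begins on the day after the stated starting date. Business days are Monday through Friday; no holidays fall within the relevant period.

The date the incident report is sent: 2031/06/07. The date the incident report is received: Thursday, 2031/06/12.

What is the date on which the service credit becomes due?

2031/08/25

The last day of the resolution window: 2031/06/07 + 7 days = 2031/06/14.
Adding 25 calendar days to 2031/06/14 gives 2031/07/09, which is the last day of the standstill period.
Adding 5 calendar days to 2031/07/09 gives 2031/07/14, which is the last day of the waiting period.
The date on which the service credit becomes due: 2031/07/14 + 41 days = 2031/08/24. That falls on a Sunday, so it rolls to the next business day, Monday, 2031/08/25.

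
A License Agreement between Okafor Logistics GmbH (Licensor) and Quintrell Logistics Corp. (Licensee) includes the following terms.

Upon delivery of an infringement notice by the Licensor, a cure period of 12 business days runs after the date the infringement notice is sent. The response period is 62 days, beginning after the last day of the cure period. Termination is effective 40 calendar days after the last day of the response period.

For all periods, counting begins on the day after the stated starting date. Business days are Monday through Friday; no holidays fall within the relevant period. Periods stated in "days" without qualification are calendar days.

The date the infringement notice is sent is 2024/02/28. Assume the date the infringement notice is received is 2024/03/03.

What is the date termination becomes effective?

2024/06/25

The last day of the cure period: counting 12 business days from Wednesday, 2024/02/28 (Feb 29, Mar 1, Mar 4, Mar 5, …, Mar 13, Mar 14, Mar 15, skipping weekends) reaches Friday, 2024/03/15.
The last day of the response period: 2024/03/15 + 62 days = 2024/05/16.
Adding 40 calendar days to 2024/05/16 gives 2024/06/25, which is the date termination becomes effective.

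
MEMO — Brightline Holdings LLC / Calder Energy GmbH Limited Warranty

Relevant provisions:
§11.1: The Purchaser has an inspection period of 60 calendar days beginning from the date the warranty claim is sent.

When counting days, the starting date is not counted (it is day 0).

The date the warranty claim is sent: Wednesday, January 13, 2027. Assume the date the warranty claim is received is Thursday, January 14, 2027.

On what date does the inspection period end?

The last day of the inspection period: 60 calendar days after January 13, 2027 is March 14, 2027.

March 14, 2027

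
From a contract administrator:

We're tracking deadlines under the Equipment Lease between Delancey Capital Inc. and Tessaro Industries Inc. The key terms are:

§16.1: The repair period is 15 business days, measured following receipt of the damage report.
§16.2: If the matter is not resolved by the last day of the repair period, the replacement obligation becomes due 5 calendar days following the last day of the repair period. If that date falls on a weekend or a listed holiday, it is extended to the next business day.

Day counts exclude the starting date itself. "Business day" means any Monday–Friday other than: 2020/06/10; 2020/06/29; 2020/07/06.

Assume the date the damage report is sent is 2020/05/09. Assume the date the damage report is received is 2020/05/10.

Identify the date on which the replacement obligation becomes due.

From Sunday, 2020/05/10, 15 business days (May 11, May 12, May 13, May 14, …, May 27, May 28, May 29, skipping weekends) brings us to Friday, 2020/05/29, which is the last day of the repair period.
The date on which the replacement obligation becomes due: 5 calendar days after 2020/05/29 is 2020/06/03. 2020/06/03 is a Wednesday and is not a listed holiday, so no roll-forward applies.

2020/06/03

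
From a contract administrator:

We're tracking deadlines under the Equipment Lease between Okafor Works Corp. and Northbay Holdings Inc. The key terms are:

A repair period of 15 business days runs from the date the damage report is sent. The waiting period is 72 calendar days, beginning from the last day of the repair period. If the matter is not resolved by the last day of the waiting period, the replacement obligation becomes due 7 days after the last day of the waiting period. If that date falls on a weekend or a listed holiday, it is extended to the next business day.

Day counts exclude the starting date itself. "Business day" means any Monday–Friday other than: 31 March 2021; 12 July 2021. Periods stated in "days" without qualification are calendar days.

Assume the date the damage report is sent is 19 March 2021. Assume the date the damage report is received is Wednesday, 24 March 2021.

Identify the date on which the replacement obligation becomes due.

The last day of the repair period: 15 business days after Friday, 19 March 2021, skipping weekends and the listed holiday on Mar 31 — Mar 22, Mar 23, Mar 24, Mar 25, …, Apr 8, Apr 9, Apr 12 — lands on Monday, 12 April 2021.
Adding 72 calendar days to 12 April 2021 gives 23 June 2021, which is the last day of the waiting period.
The date on which the replacement obligation becomes due: 7 calendar days after 23 June 2021 is 30 June 2021. 30 June 2021 is a Wednesday and is not a listed holiday, so no roll-forward applies.

30 June 2021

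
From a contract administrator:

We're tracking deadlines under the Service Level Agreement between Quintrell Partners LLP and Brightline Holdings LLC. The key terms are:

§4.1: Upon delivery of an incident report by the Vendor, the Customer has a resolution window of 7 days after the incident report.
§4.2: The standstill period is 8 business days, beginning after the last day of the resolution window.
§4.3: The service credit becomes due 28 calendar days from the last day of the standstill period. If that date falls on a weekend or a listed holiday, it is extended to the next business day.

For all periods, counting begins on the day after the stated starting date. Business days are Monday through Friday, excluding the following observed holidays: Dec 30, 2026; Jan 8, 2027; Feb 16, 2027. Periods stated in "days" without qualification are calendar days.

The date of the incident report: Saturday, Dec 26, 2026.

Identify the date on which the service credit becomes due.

The last day of the resolution window: 7 calendar days after Dec 26, 2026 is Jan 2, 2027.
From Saturday, Jan 2, 2027, 8 business days (Jan 4, Jan 5, Jan 6, Jan 7, Jan 11, Jan 12, Jan 13, Jan 14, skipping weekends and the listed holiday on Jan 8) brings us to Thursday, Jan 14, 2027, which is the last day of the standstill period.
Adding 28 calendar days to Jan 14, 2027 gives Feb 11, 2027, which is the date on which the service credit becomes due. Feb 11, 2027 is a Thursday and is not a listed holiday, so no roll-forward applies.

Feb 11, 2027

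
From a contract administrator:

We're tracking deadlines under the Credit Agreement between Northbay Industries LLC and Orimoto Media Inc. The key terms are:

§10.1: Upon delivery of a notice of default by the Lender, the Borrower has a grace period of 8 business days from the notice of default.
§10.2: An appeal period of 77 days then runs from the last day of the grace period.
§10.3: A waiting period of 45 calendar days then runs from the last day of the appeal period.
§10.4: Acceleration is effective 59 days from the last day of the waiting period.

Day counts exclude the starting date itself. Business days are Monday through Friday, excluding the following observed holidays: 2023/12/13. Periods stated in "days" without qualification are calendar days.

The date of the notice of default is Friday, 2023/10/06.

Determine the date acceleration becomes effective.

2024/04/16

From Friday, 2023/10/06, 8 business days (Oct 9, Oct 10, Oct 11, Oct 12, Oct 13, Oct 16, Oct 17, Oct 18, skipping weekends) brings us to Wednesday, 2023/10/18, which is the last day of the grace period.
The last day of the appeal period: 77 calendar days after 2023/10/18 is 2024/01/03.
The last day of the waiting period: 2024/01/03 + 45 days = 2024/02/17.
The date acceleration becomes effective: 2024/02/17 + 59 days = 2024/04/16.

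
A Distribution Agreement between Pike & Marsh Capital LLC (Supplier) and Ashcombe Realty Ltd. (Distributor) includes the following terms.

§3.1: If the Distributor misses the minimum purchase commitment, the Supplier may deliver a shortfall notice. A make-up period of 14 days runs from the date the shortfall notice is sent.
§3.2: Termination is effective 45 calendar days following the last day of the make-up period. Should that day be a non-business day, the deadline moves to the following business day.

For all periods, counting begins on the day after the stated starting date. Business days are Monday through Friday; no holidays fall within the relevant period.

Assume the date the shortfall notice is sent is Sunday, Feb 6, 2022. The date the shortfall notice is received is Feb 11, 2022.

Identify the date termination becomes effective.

The last day of the make-up period: Feb 6, 2022 + 14 days = Feb 20, 2022.
The date termination becomes effective: Feb 20, 2022 + 45 days = Apr 6, 2022. Apr 6, 2022 is a Wednesday, so no roll-forward applies.

Apr 6, 2022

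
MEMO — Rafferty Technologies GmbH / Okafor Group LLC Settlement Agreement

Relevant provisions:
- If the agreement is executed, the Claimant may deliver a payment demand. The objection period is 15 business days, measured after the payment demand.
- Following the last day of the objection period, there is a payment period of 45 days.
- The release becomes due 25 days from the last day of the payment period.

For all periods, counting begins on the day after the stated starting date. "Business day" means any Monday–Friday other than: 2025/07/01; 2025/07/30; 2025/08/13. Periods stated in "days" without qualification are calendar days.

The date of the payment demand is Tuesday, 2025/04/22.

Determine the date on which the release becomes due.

2025/07/22

The last day of the objection period: 15 business days after Tuesday, 2025/04/22, skipping weekends — Apr 23, Apr 24, Apr 25, Apr 28, …, May 9, May 12, May 13 — lands on Tuesday, 2025/05/13.
Adding 45 calendar days to 2025/05/13 gives 2025/06/27, which is the last day of the payment period.
Adding 25 calendar days to 2025/06/27 gives 2025/07/22, which is the date on which the release becomes due.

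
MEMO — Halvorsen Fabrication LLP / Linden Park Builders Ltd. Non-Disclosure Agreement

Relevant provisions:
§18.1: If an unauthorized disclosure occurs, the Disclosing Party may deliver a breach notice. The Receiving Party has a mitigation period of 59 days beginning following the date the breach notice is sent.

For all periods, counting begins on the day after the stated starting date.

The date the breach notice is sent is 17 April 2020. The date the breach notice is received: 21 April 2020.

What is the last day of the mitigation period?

Adding 59 calendar days to 17 April 2020 gives 15 June 2020, which is the last day of the mitigation period.

15 June 2020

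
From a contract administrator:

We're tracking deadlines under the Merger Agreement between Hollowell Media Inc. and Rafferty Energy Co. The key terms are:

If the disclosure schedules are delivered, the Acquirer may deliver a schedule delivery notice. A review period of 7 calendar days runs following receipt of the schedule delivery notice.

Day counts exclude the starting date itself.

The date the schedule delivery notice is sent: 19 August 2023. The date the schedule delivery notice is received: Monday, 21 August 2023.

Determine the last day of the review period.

The last day of the review period: 21 August 2023 + 7 days = 28 August 2023.

28 August 2023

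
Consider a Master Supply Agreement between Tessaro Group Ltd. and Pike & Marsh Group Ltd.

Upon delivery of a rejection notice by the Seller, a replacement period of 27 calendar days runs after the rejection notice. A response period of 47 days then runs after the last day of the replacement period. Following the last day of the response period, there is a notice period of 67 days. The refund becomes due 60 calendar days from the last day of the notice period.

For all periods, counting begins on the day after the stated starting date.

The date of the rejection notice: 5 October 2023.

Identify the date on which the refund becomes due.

23 April 2024

The last day of the replacement period: 27 calendar days after 5 October 2023 is 1 November 2023.
Adding 47 calendar days to 1 November 2023 gives 18 December 2023, which is the last day of the response period.
The last day of the notice period: 18 December 2023 + 67 days = 23 February 2024.
The date on which the refund becomes due: 60 calendar days after 23 February 2024 is 23 April 2024.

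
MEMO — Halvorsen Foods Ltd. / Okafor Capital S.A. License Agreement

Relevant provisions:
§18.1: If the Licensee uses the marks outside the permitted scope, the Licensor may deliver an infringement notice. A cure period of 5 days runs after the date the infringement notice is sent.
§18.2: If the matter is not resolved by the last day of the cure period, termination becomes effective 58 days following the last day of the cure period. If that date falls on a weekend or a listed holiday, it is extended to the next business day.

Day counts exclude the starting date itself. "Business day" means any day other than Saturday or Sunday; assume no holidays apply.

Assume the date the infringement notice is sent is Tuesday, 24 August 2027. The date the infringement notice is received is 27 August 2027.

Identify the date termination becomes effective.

Adding 5 calendar days to 24 August 2027 gives 29 August 2027, which is the last day of the cure period.
The date termination becomes effective: 58 calendar days after 29 August 2027 is 26 October 2027. 26 October 2027 is a Tuesday, so no roll-forward applies.

26 October 2027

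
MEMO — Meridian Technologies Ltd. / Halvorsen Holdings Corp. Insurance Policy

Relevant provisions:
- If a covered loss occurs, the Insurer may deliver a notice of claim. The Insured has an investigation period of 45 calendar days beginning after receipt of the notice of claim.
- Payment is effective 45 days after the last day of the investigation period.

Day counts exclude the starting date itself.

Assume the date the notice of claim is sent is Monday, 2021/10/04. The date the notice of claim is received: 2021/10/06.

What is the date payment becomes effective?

2022/01/04

The last day of the investigation period: 45 calendar days after 2021/10/06 is 2021/11/20.
The date payment becomes effective: 2021/11/20 + 45 days = 2022/01/04.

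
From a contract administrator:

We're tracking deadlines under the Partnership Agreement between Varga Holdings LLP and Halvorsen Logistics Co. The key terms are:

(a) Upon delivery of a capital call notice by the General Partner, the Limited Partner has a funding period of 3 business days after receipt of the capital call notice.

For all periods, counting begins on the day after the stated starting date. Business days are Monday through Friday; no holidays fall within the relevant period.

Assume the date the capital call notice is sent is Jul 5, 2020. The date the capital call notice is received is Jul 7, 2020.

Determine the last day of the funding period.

Jul 10, 2020

The last day of the funding period: counting 3 business days from Tuesday, Jul 7, 2020 (Jul 8, Jul 9, Jul 10, skipping weekends) reaches Friday, Jul 10, 2020.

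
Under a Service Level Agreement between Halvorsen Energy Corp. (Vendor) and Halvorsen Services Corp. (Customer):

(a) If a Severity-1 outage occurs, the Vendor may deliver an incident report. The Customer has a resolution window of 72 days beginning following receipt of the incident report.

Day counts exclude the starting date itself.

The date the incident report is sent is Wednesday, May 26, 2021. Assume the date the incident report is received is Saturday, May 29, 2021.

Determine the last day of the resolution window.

Aug 9, 2021

The last day of the resolution window: May 29, 2021 + 72 days = Aug 9, 2021.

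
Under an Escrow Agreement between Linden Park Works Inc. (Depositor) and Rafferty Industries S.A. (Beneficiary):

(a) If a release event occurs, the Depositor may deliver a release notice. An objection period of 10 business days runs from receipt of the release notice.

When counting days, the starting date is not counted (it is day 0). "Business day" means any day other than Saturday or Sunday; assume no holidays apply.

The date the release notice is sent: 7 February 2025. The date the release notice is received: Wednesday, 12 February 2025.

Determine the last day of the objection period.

26 February 2025

From Wednesday, 12 February 2025, 10 business days (Feb 13, Feb 14, Feb 17, Feb 18, Feb 19, Feb 20, Feb 21, Feb 24, Feb 25, Feb 26, skipping weekends) brings us to Wednesday, 26 February 2025, which is the last day of the objection period.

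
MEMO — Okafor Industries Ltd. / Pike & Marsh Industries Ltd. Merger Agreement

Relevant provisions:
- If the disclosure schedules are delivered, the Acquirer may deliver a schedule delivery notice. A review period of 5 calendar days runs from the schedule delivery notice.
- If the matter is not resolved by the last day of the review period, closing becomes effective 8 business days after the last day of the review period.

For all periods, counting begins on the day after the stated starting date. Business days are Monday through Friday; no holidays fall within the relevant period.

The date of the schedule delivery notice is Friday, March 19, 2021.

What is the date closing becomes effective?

April 5, 2021

The last day of the review period: March 19, 2021 + 5 days = March 24, 2021.
From Wednesday, March 24, 2021, 8 business days (Mar 25, Mar 26, Mar 29, Mar 30, Mar 31, Apr 1, Apr 2, Apr 5, skipping weekends) brings us to Monday, April 5, 2021, which is the date closing becomes effective.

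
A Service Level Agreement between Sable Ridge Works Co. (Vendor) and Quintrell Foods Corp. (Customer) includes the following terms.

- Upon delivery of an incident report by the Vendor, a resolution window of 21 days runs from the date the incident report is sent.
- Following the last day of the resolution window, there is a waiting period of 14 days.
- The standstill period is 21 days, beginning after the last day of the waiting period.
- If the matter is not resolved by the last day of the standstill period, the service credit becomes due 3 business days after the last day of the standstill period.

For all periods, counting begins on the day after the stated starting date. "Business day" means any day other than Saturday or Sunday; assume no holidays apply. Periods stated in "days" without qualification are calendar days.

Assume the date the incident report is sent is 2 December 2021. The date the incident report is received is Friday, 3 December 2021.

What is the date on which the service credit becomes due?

1 February 2022

Adding 21 calendar days to 2 December 2021 gives 23 December 2021, which is the last day of the resolution window.
The last day of the waiting period: 23 December 2021 + 14 days = 6 January 2022.
The last day of the standstill period: 6 January 2022 + 21 days = 27 January 2022.
From Thursday, 27 January 2022, 3 business days (Jan 28, Jan 31, Feb 1, skipping weekends) brings us to Tuesday, 1 February 2022, which is the date on which the service credit becomes due.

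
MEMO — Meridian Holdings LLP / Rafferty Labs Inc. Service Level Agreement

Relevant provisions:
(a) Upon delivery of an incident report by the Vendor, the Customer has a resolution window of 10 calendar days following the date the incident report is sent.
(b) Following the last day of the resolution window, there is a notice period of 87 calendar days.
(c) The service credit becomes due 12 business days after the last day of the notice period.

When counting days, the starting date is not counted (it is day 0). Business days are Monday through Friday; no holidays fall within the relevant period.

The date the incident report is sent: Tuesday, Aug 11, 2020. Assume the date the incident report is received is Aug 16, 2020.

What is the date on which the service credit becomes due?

Dec 2, 2020

Adding 10 calendar days to Aug 11, 2020 gives Aug 21, 2020, which is the last day of the resolution window.
Adding 87 calendar days to Aug 21, 2020 gives Nov 16, 2020, which is the last day of the notice period.
The date on which the service credit becomes due: counting 12 business days from Monday, Nov 16, 2020 (Nov 17, Nov 18, Nov 19, Nov 20, …, Nov 30, Dec 1, Dec 2, skipping weekends) reaches Wednesday, Dec 2, 2020.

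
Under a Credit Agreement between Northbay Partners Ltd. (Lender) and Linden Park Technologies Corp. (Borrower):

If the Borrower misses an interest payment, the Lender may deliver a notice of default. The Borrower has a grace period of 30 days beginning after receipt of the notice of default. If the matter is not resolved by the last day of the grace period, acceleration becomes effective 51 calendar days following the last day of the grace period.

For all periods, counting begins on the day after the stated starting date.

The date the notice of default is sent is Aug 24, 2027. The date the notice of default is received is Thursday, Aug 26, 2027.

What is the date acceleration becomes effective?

Nov 15, 2027

The last day of the grace period: Aug 26, 2027 + 30 days = Sep 25, 2027.
The date acceleration becomes effective: Sep 25, 2027 + 51 days = Nov 15, 2027.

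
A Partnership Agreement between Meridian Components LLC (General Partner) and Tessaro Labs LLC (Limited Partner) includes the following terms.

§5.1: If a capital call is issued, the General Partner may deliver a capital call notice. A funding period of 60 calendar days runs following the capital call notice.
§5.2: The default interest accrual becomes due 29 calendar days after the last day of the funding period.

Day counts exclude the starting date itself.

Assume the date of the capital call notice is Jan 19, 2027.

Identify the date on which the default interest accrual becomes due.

The last day of the funding period: Jan 19, 2027 + 60 days = Mar 20, 2027.
The date on which the default interest accrual becomes due: Mar 20, 2027 + 29 days = Apr 18, 2027.

Apr 18, 2027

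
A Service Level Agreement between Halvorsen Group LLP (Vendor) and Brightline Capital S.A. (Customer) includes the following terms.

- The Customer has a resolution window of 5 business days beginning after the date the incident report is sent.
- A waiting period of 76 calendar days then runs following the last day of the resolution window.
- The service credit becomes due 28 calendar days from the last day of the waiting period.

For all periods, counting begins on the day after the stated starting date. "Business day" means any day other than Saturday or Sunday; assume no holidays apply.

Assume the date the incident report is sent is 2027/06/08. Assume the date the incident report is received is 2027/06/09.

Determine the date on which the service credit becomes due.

2027/09/27

The last day of the resolution window: counting 5 business days from Tuesday, 2027/06/08 (Jun 9, Jun 10, Jun 11, Jun 14, Jun 15, skipping weekends) reaches Tuesday, 2027/06/15.
Adding 76 calendar days to 2027/06/15 gives 2027/08/30, which is the last day of the waiting period.
The date on which the service credit becomes due: 28 calendar days after 2027/08/30 is 2027/09/27.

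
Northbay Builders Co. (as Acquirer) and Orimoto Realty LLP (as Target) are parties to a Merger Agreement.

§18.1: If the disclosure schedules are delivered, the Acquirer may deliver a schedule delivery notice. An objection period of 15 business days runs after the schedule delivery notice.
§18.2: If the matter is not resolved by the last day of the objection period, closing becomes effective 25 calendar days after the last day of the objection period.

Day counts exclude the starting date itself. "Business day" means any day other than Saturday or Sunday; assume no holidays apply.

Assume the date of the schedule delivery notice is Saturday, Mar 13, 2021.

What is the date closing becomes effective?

From Saturday, Mar 13, 2021, 15 business days (Mar 15, Mar 16, Mar 17, Mar 18, …, Mar 31, Apr 1, Apr 2, skipping weekends) brings us to Friday, Apr 2, 2021, which is the last day of the objection period.
The date closing becomes effective: 25 calendar days after Apr 2, 2021 is Apr 27, 2021.

Apr 27, 2021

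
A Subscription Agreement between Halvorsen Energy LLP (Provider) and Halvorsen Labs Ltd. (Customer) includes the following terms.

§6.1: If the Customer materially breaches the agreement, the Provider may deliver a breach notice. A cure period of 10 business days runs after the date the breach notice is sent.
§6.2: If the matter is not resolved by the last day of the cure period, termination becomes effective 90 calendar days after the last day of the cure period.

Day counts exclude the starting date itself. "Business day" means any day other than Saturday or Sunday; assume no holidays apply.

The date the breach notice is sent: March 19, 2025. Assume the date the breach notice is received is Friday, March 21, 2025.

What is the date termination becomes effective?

The last day of the cure period: 10 business days after Wednesday, March 19, 2025, skipping weekends — Mar 20, Mar 21, Mar 24, Mar 25, Mar 26, Mar 27, Mar 28, Mar 31, Apr 1, Apr 2 — lands on Wednesday, April 2, 2025.
Adding 90 calendar days to April 2, 2025 gives July 1, 2025, which is the date termination becomes effective.

July 1, 2025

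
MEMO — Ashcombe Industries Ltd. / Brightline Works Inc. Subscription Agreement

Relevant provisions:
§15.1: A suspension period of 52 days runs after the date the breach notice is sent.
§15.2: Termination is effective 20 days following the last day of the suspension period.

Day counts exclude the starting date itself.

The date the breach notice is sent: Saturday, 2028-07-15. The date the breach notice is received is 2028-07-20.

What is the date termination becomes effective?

The last day of the suspension period: 52 calendar days after 2028-07-15 is 2028-09-05.
The date termination becomes effective: 2028-09-05 + 20 days = 2028-09-25.

2028-09-25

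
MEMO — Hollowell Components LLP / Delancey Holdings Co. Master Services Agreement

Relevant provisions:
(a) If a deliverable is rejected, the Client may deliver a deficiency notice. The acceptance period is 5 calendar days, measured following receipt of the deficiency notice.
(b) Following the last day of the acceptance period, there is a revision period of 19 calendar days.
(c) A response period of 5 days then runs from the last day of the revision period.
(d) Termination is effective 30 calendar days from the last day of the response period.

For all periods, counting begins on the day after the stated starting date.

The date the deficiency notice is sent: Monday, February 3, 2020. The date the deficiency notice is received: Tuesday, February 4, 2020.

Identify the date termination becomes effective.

April 3, 2020

The last day of the acceptance period: February 4, 2020 + 5 days = February 9, 2020.
The last day of the revision period: February 9, 2020 + 19 days = February 28, 2020.
The last day of the response period: February 28, 2020 + 5 days = March 4, 2020.
The date termination becomes effective: March 4, 2020 + 30 days = April 3, 2020.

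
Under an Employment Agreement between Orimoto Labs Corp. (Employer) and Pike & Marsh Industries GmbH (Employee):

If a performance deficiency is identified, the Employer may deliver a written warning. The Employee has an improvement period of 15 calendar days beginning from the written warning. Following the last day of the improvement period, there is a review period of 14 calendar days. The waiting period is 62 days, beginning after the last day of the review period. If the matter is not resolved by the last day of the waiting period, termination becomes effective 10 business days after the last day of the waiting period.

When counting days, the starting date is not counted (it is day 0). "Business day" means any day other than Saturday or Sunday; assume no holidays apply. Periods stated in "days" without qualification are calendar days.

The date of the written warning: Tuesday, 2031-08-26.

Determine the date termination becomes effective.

2031-12-09

The last day of the improvement period: 15 calendar days after 2031-08-26 is 2031-09-10.
The last day of the review period: 2031-09-10 + 14 days = 2031-09-24.
The last day of the waiting period: 2031-09-24 + 62 days = 2031-11-25.
From Tuesday, 2031-11-25, 10 business days (Nov 26, Nov 27, Nov 28, Dec 1, Dec 2, Dec 3, Dec 4, Dec 5, Dec 8, Dec 9, skipping weekends) brings us to Tuesday, 2031-12-09, which is the date termination becomes effective.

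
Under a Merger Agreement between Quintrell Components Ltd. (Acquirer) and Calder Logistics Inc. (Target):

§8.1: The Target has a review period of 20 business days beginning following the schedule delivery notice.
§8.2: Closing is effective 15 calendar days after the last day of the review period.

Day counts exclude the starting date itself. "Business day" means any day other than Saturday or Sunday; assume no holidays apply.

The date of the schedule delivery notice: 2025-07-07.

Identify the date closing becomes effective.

2025-08-19

From Monday, 2025-07-07, 20 business days (Jul 8, Jul 9, Jul 10, Jul 11, …, Jul 31, Aug 1, Aug 4, skipping weekends) brings us to Monday, 2025-08-04, which is the last day of the review period.
Adding 15 calendar days to 2025-08-04 gives 2025-08-19, which is the date closing becomes effective.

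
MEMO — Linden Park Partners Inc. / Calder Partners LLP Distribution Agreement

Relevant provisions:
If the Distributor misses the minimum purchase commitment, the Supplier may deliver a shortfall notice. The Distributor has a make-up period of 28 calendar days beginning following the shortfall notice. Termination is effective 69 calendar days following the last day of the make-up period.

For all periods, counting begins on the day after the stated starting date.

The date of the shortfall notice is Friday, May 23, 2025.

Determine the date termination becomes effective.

August 28, 2025

The last day of the make-up period: May 23, 2025 + 28 days = June 20, 2025.
The date termination becomes effective: 69 calendar days after June 20, 2025 is August 28, 2025.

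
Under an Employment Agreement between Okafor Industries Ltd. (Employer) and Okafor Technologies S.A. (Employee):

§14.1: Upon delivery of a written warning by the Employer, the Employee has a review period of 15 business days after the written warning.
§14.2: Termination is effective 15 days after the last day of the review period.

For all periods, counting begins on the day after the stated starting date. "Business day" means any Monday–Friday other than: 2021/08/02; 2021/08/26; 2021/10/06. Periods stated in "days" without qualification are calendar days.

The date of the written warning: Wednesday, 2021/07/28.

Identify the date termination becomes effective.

From Wednesday, 2021/07/28, 15 business days (Jul 29, Jul 30, Aug 3, Aug 4, …, Aug 17, Aug 18, Aug 19, skipping weekends and the listed holiday on Aug 2) brings us to Thursday, 2021/08/19, which is the last day of the review period.
Adding 15 calendar days to 2021/08/19 gives 2021/09/03, which is the date termination becomes effective.

2021/09/03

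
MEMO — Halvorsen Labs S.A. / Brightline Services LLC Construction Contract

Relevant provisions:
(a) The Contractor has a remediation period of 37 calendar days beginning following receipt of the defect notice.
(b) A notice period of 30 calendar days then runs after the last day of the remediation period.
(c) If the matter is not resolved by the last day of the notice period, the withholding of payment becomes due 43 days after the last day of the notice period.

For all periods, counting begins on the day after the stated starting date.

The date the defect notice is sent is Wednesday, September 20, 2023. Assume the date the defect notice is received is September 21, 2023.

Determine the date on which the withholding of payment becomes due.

Adding 37 calendar days to September 21, 2023 gives October 28, 2023, which is the last day of the remediation period.
The last day of the notice period: 30 calendar days after October 28, 2023 is November 27, 2023.
The date on which the withholding of payment becomes due: November 27, 2023 + 43 days = January 9, 2024.

January 9, 2024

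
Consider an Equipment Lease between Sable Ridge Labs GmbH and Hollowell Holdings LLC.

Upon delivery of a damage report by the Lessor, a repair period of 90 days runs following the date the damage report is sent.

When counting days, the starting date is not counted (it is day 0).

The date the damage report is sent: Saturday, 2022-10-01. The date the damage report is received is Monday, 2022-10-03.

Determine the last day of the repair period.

2022-12-30

The last day of the repair period: 90 calendar days after 2022-10-01 is 2022-12-30.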